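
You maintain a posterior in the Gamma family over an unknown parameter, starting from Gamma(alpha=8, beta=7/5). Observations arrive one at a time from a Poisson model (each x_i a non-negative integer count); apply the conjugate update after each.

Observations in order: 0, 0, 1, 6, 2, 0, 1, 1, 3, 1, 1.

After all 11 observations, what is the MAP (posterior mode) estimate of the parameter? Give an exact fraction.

obs 1: x=0 → posterior Gamma(8, 12/5)
obs 2: x=0 → posterior Gamma(8, 17/5)
obs 3: x=1 → posterior Gamma(9, 22/5)
obs 4: x=6 → posterior Gamma(15, 27/5)
obs 5: x=2 → posterior Gamma(17, 32/5)
obs 6: x=0 → posterior Gamma(17, 37/5)
obs 7: x=1 → posterior Gamma(18, 42/5)
obs 8: x=1 → posterior Gamma(19, 47/5)
obs 9: x=3 → posterior Gamma(22, 52/5)
obs 10: x=1 → posterior Gamma(23, 57/5)
obs 11: x=1 → posterior Gamma(24, 62/5)

115/62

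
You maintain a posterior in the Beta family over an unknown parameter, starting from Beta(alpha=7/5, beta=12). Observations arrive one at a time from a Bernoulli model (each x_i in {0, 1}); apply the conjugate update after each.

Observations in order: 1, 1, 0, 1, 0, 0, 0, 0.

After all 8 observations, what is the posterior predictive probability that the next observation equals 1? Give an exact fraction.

obs 1: x=1 → posterior Beta(12/5, 12)
obs 2: x=1 → posterior Beta(17/5, 12)
obs 3: x=0 → posterior Beta(17/5, 13)
obs 4: x=1 → posterior Beta(22/5, 13)
obs 5: x=0 → posterior Beta(22/5, 14)
obs 6: x=0 → posterior Beta(22/5, 15)
obs 7: x=0 → posterior Beta(22/5, 16)
obs 8: x=0 → posterior Beta(22/5, 17)

22/107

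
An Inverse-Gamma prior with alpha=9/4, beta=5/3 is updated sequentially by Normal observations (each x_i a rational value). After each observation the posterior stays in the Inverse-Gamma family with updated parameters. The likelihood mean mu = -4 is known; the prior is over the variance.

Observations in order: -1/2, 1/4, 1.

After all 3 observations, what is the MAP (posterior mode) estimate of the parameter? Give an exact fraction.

2815/456

obs 1: x=-1/2 → posterior Inverse-Gamma(11/4, 187/24)
obs 2: x=1/4 → posterior Inverse-Gamma(13/4, 1615/96)
obs 3: x=1 → posterior Inverse-Gamma(15/4, 2815/96)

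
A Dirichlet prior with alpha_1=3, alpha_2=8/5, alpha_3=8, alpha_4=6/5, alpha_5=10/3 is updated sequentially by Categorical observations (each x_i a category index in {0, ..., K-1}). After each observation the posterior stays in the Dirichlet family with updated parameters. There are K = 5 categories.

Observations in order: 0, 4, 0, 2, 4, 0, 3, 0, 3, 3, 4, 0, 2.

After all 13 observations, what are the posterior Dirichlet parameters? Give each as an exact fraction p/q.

alpha_1=8, alpha_2=8/5, alpha_3=10, alpha_4=21/5, alpha_5=19/3

obs 1: x=0 → posterior Dirichlet(4, 8/5, 8, 6/5, 10/3)
obs 2: x=4 → posterior Dirichlet(4, 8/5, 8, 6/5, 13/3)
obs 3: x=0 → posterior Dirichlet(5, 8/5, 8, 6/5, 13/3)
obs 4: x=2 → posterior Dirichlet(5, 8/5, 9, 6/5, 13/3)
obs 5: x=4 → posterior Dirichlet(5, 8/5, 9, 6/5, 16/3)
obs 6: x=0 → posterior Dirichlet(6, 8/5, 9, 6/5, 16/3)
obs 7: x=3 → posterior Dirichlet(6, 8/5, 9, 11/5, 16/3)
obs 8: x=0 → posterior Dirichlet(7, 8/5, 9, 11/5, 16/3)
obs 9: x=3 → posterior Dirichlet(7, 8/5, 9, 16/5, 16/3)
obs 10: x=3 → posterior Dirichlet(7, 8/5, 9, 21/5, 16/3)
obs 11: x=4 → posterior Dirichlet(7, 8/5, 9, 21/5, 19/3)
obs 12: x=0 → posterior Dirichlet(8, 8/5, 9, 21/5, 19/3)
obs 13: x=2 → posterior Dirichlet(8, 8/5, 10, 21/5, 19/3)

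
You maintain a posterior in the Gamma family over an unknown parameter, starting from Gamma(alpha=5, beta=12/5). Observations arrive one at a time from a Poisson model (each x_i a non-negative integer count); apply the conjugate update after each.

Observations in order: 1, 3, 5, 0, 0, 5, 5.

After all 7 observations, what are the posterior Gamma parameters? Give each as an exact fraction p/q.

obs 1: x=1 → posterior Gamma(6, 17/5)
obs 2: x=3 → posterior Gamma(9, 22/5)
obs 3: x=5 → posterior Gamma(14, 27/5)
obs 4: x=0 → posterior Gamma(14, 32/5)
obs 5: x=0 → posterior Gamma(14, 37/5)
obs 6: x=5 → posterior Gamma(19, 42/5)
obs 7: x=5 → posterior Gamma(24, 47/5)

alpha=24, beta=47/5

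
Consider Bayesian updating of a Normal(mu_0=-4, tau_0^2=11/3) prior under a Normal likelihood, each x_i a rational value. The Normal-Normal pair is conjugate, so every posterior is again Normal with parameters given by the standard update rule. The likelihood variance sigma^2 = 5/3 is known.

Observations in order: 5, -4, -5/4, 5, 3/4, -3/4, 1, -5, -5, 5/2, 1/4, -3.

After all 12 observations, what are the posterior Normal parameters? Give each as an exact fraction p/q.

mu_0=-139/274, tau_0^2=55/411

obs 1: x=5 → posterior Normal(35/16, 55/48)
obs 2: x=-4 → posterior Normal(-1/3, 55/81)
obs 3: x=-5/4 → posterior Normal(-91/152, 55/114)
obs 4: x=5 → posterior Normal(129/196, 55/147)
obs 5: x=3/4 → posterior Normal(27/40, 11/36)
obs 6: x=-3/4 → posterior Normal(129/284, 55/213)
obs 7: x=1 → posterior Normal(173/328, 55/246)
obs 8: x=-5 → posterior Normal(-47/372, 55/279)
obs 9: x=-5 → posterior Normal(-267/416, 55/312)
obs 10: x=5/2 → posterior Normal(-157/460, 11/69)
obs 11: x=1/4 → posterior Normal(-73/252, 55/378)
obs 12: x=-3 → posterior Normal(-139/274, 55/411)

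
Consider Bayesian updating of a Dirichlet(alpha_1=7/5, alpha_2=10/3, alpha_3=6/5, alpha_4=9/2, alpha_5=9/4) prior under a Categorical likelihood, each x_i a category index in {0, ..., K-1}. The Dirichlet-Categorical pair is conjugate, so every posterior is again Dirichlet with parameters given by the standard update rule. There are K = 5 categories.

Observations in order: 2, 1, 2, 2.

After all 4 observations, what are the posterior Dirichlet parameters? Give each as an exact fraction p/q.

obs 1: x=2 → posterior Dirichlet(7/5, 10/3, 11/5, 9/2, 9/4)
obs 2: x=1 → posterior Dirichlet(7/5, 13/3, 11/5, 9/2, 9/4)
obs 3: x=2 → posterior Dirichlet(7/5, 13/3, 16/5, 9/2, 9/4)
obs 4: x=2 → posterior Dirichlet(7/5, 13/3, 21/5, 9/2, 9/4)

alpha_1=7/5, alpha_2=13/3, alpha_3=21/5, alpha_4=9/2, alpha_5=9/4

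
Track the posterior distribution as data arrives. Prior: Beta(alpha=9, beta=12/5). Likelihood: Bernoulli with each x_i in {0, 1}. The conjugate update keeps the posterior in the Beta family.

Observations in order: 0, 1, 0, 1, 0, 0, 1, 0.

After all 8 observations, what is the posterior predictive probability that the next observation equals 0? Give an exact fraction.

37/97

obs 1: x=0 → posterior Beta(9, 17/5)
obs 2: x=1 → posterior Beta(10, 17/5)
obs 3: x=0 → posterior Beta(10, 22/5)
obs 4: x=1 → posterior Beta(11, 22/5)
obs 5: x=0 → posterior Beta(11, 27/5)
obs 6: x=0 → posterior Beta(11, 32/5)
obs 7: x=1 → posterior Beta(12, 32/5)
obs 8: x=0 → posterior Beta(12, 37/5)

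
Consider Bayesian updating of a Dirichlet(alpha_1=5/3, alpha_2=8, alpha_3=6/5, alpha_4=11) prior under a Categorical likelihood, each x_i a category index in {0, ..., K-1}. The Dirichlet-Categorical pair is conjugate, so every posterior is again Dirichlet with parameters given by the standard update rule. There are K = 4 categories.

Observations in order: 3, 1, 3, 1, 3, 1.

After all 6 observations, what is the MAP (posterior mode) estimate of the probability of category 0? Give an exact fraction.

5/179

obs 1: x=3 → posterior Dirichlet(5/3, 8, 6/5, 12)
obs 2: x=1 → posterior Dirichlet(5/3, 9, 6/5, 12)
obs 3: x=3 → posterior Dirichlet(5/3, 9, 6/5, 13)
obs 4: x=1 → posterior Dirichlet(5/3, 10, 6/5, 13)
obs 5: x=3 → posterior Dirichlet(5/3, 10, 6/5, 14)
obs 6: x=1 → posterior Dirichlet(5/3, 11, 6/5, 14)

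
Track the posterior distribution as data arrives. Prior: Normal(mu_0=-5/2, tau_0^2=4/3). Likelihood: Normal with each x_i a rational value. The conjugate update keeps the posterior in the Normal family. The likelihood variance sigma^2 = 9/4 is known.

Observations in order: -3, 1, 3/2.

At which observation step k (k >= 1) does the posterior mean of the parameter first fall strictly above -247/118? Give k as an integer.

k = 2

obs 1: x=-3 → posterior Normal(-231/86, 36/43)
obs 2: x=1 → posterior Normal(-199/118, 36/59)
obs 3: x=3/2 → posterior Normal(-151/150, 12/25)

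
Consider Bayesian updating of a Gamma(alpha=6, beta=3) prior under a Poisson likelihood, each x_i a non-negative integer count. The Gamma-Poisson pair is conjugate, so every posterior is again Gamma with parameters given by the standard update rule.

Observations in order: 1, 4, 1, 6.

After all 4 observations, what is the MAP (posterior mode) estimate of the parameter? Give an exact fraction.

17/7

obs 1: x=1 → posterior Gamma(7, 4)
obs 2: x=4 → posterior Gamma(11, 5)
obs 3: x=1 → posterior Gamma(12, 6)
obs 4: x=6 → posterior Gamma(18, 7)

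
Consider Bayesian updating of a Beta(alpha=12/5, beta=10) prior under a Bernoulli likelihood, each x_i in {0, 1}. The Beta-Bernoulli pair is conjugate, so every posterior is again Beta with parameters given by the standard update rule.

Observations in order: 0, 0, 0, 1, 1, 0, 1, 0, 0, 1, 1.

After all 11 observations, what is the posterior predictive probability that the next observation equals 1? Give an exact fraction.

obs 1: x=0 → posterior Beta(12/5, 11)
obs 2: x=0 → posterior Beta(12/5, 12)
obs 3: x=0 → posterior Beta(12/5, 13)
obs 4: x=1 → posterior Beta(17/5, 13)
obs 5: x=1 → posterior Beta(22/5, 13)
obs 6: x=0 → posterior Beta(22/5, 14)
obs 7: x=1 → posterior Beta(27/5, 14)
obs 8: x=0 → posterior Beta(27/5, 15)
obs 9: x=0 → posterior Beta(27/5, 16)
obs 10: x=1 → posterior Beta(32/5, 16)
obs 11: x=1 → posterior Beta(37/5, 16)

37/117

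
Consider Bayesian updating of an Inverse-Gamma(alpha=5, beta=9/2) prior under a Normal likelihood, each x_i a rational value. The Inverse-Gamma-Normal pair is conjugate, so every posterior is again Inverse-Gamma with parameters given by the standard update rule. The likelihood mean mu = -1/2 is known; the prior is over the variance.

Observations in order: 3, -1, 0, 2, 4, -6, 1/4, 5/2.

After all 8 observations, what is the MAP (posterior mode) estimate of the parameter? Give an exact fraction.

obs 1: x=3 → posterior Inverse-Gamma(11/2, 85/8)
obs 2: x=-1 → posterior Inverse-Gamma(6, 43/4)
obs 3: x=0 → posterior Inverse-Gamma(13/2, 87/8)
obs 4: x=2 → posterior Inverse-Gamma(7, 14)
obs 5: x=4 → posterior Inverse-Gamma(15/2, 193/8)
obs 6: x=-6 → posterior Inverse-Gamma(8, 157/4)
obs 7: x=1/4 → posterior Inverse-Gamma(17/2, 1265/32)
obs 8: x=5/2 → posterior Inverse-Gamma(9, 1409/32)

1409/320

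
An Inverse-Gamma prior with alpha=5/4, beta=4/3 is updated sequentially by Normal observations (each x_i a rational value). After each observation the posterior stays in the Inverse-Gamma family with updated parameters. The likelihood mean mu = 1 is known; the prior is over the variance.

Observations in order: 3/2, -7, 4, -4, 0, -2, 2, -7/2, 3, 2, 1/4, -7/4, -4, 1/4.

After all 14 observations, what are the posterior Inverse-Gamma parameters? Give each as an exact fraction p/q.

obs 1: x=3/2 → posterior Inverse-Gamma(7/4, 35/24)
obs 2: x=-7 → posterior Inverse-Gamma(9/4, 803/24)
obs 3: x=4 → posterior Inverse-Gamma(11/4, 911/24)
obs 4: x=-4 → posterior Inverse-Gamma(13/4, 1211/24)
obs 5: x=0 → posterior Inverse-Gamma(15/4, 1223/24)
obs 6: x=-2 → posterior Inverse-Gamma(17/4, 1331/24)
obs 7: x=2 → posterior Inverse-Gamma(19/4, 1343/24)
obs 8: x=-7/2 → posterior Inverse-Gamma(21/4, 793/12)
obs 9: x=3 → posterior Inverse-Gamma(23/4, 817/12)
obs 10: x=2 → posterior Inverse-Gamma(25/4, 823/12)
obs 11: x=1/4 → posterior Inverse-Gamma(27/4, 6611/96)
obs 12: x=-7/4 → posterior Inverse-Gamma(29/4, 3487/48)
obs 13: x=-4 → posterior Inverse-Gamma(31/4, 4087/48)
obs 14: x=1/4 → posterior Inverse-Gamma(33/4, 8201/96)

alpha=33/4, beta=8201/96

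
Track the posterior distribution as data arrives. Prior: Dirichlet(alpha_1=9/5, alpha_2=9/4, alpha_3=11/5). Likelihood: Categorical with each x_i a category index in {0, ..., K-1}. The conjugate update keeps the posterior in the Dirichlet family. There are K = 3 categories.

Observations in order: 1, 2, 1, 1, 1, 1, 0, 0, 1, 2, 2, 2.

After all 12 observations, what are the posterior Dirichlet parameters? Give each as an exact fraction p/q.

obs 1: x=1 → posterior Dirichlet(9/5, 13/4, 11/5)
obs 2: x=2 → posterior Dirichlet(9/5, 13/4, 16/5)
obs 3: x=1 → posterior Dirichlet(9/5, 17/4, 16/5)
obs 4: x=1 → posterior Dirichlet(9/5, 21/4, 16/5)
obs 5: x=1 → posterior Dirichlet(9/5, 25/4, 16/5)
obs 6: x=1 → posterior Dirichlet(9/5, 29/4, 16/5)
obs 7: x=0 → posterior Dirichlet(14/5, 29/4, 16/5)
obs 8: x=0 → posterior Dirichlet(19/5, 29/4, 16/5)
obs 9: x=1 → posterior Dirichlet(19/5, 33/4, 16/5)
obs 10: x=2 → posterior Dirichlet(19/5, 33/4, 21/5)
obs 11: x=2 → posterior Dirichlet(19/5, 33/4, 26/5)
obs 12: x=2 → posterior Dirichlet(19/5, 33/4, 31/5)

alpha_1=19/5, alpha_2=33/4, alpha_3=31/5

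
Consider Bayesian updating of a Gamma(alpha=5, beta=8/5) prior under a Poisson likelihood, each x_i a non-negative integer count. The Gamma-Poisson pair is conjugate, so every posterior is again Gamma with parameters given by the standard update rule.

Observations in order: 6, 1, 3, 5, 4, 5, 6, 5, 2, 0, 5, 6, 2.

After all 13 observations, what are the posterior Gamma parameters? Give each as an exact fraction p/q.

alpha=55, beta=73/5

obs 1: x=6 → posterior Gamma(11, 13/5)
obs 2: x=1 → posterior Gamma(12, 18/5)
obs 3: x=3 → posterior Gamma(15, 23/5)
obs 4: x=5 → posterior Gamma(20, 28/5)
obs 5: x=4 → posterior Gamma(24, 33/5)
obs 6: x=5 → posterior Gamma(29, 38/5)
obs 7: x=6 → posterior Gamma(35, 43/5)
obs 8: x=5 → posterior Gamma(40, 48/5)
obs 9: x=2 → posterior Gamma(42, 53/5)
obs 10: x=0 → posterior Gamma(42, 58/5)
obs 11: x=5 → posterior Gamma(47, 63/5)
obs 12: x=6 → posterior Gamma(53, 68/5)
obs 13: x=2 → posterior Gamma(55, 73/5)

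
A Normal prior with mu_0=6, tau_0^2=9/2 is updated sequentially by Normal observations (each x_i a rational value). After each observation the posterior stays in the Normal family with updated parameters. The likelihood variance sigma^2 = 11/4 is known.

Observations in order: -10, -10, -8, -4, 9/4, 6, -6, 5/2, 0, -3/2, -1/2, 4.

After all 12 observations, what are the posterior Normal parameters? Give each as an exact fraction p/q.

obs 1: x=-10 → posterior Normal(-114/29, 99/58)
obs 2: x=-10 → posterior Normal(-294/47, 99/94)
obs 3: x=-8 → posterior Normal(-438/65, 99/130)
obs 4: x=-4 → posterior Normal(-510/83, 99/166)
obs 5: x=9/4 → posterior Normal(-939/202, 99/202)
obs 6: x=6 → posterior Normal(-723/238, 99/238)
obs 7: x=-6 → posterior Normal(-939/274, 99/274)
obs 8: x=5/2 → posterior Normal(-849/310, 99/310)
obs 9: x=0 → posterior Normal(-849/346, 99/346)
obs 10: x=-3/2 → posterior Normal(-903/382, 99/382)
obs 11: x=-1/2 → posterior Normal(-921/418, 9/38)
obs 12: x=4 → posterior Normal(-777/454, 99/454)

mu_0=-777/454, tau_0^2=99/454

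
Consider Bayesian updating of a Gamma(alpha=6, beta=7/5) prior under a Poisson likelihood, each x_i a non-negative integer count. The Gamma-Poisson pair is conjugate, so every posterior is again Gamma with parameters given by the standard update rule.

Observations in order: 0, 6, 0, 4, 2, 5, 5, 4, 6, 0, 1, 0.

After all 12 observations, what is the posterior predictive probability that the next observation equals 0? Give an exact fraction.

164784859231344618006035281108902875151038371607113799516549032112557003/2728772695579799336784892778632526469748388043320743972998503626658807808

obs 1: x=0 → posterior Gamma(6, 12/5)
obs 2: x=6 → posterior Gamma(12, 17/5)
obs 3: x=0 → posterior Gamma(12, 22/5)
obs 4: x=4 → posterior Gamma(16, 27/5)
obs 5: x=2 → posterior Gamma(18, 32/5)
obs 6: x=5 → posterior Gamma(23, 37/5)
obs 7: x=5 → posterior Gamma(28, 42/5)
obs 8: x=4 → posterior Gamma(32, 47/5)
obs 9: x=6 → posterior Gamma(38, 52/5)
obs 10: x=0 → posterior Gamma(38, 57/5)
obs 11: x=1 → posterior Gamma(39, 62/5)
obs 12: x=0 → posterior Gamma(39, 67/5)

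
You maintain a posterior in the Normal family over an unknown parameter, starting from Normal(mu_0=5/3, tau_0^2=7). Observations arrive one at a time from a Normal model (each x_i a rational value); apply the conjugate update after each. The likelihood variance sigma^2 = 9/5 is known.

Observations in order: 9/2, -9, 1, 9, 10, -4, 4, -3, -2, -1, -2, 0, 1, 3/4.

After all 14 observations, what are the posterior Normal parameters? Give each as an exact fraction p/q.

obs 1: x=9/2 → posterior Normal(345/88, 63/44)
obs 2: x=-9 → posterior Normal(-285/158, 63/79)
obs 3: x=1 → posterior Normal(-215/228, 21/38)
obs 4: x=9 → posterior Normal(415/298, 63/149)
obs 5: x=10 → posterior Normal(1115/368, 63/184)
obs 6: x=-4 → posterior Normal(835/438, 21/73)
obs 7: x=4 → posterior Normal(1115/508, 63/254)
obs 8: x=-3 → posterior Normal(905/578, 63/289)
obs 9: x=-2 → posterior Normal(85/72, 7/36)
obs 10: x=-1 → posterior Normal(695/718, 63/359)
obs 11: x=-2 → posterior Normal(555/788, 63/394)
obs 12: x=0 → posterior Normal(185/286, 21/143)
obs 13: x=1 → posterior Normal(625/928, 63/464)
obs 14: x=3/4 → posterior Normal(1355/1996, 63/499)

mu_0=1355/1996, tau_0^2=63/499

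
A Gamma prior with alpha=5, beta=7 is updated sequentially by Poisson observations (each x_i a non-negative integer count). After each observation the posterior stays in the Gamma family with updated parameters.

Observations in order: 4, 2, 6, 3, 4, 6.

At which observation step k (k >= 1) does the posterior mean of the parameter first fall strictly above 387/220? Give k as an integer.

k = 4

obs 1: x=4 → posterior Gamma(9, 8)
obs 2: x=2 → posterior Gamma(11, 9)
obs 3: x=6 → posterior Gamma(17, 10)
obs 4: x=3 → posterior Gamma(20, 11)
obs 5: x=4 → posterior Gamma(24, 12)
obs 6: x=6 → posterior Gamma(30, 13)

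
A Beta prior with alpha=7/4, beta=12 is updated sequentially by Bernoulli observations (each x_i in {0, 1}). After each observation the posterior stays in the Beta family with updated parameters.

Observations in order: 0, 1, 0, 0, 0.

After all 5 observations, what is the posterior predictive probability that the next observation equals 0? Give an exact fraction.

obs 1: x=0 → posterior Beta(7/4, 13)
obs 2: x=1 → posterior Beta(11/4, 13)
obs 3: x=0 → posterior Beta(11/4, 14)
obs 4: x=0 → posterior Beta(11/4, 15)
obs 5: x=0 → posterior Beta(11/4, 16)

64/75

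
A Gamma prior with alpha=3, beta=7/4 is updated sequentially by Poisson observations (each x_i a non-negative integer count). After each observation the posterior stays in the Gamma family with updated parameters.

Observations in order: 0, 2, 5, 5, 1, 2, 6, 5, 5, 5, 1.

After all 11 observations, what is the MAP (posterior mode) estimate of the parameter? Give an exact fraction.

obs 1: x=0 → posterior Gamma(3, 11/4)
obs 2: x=2 → posterior Gamma(5, 15/4)
obs 3: x=5 → posterior Gamma(10, 19/4)
obs 4: x=5 → posterior Gamma(15, 23/4)
obs 5: x=1 → posterior Gamma(16, 27/4)
obs 6: x=2 → posterior Gamma(18, 31/4)
obs 7: x=6 → posterior Gamma(24, 35/4)
obs 8: x=5 → posterior Gamma(29, 39/4)
obs 9: x=5 → posterior Gamma(34, 43/4)
obs 10: x=5 → posterior Gamma(39, 47/4)
obs 11: x=1 → posterior Gamma(40, 51/4)

52/17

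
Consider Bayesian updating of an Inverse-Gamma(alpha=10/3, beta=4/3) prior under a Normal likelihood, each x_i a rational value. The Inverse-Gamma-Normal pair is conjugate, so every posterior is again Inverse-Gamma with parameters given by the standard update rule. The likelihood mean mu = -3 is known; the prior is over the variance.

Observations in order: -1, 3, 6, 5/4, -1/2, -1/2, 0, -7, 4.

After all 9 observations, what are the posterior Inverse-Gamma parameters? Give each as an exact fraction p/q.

obs 1: x=-1 → posterior Inverse-Gamma(23/6, 10/3)
obs 2: x=3 → posterior Inverse-Gamma(13/3, 64/3)
obs 3: x=6 → posterior Inverse-Gamma(29/6, 371/6)
obs 4: x=5/4 → posterior Inverse-Gamma(16/3, 6803/96)
obs 5: x=-1/2 → posterior Inverse-Gamma(35/6, 7103/96)
obs 6: x=-1/2 → posterior Inverse-Gamma(19/3, 7403/96)
obs 7: x=0 → posterior Inverse-Gamma(41/6, 7835/96)
obs 8: x=-7 → posterior Inverse-Gamma(22/3, 8603/96)
obs 9: x=4 → posterior Inverse-Gamma(47/6, 10955/96)

alpha=47/6, beta=10955/96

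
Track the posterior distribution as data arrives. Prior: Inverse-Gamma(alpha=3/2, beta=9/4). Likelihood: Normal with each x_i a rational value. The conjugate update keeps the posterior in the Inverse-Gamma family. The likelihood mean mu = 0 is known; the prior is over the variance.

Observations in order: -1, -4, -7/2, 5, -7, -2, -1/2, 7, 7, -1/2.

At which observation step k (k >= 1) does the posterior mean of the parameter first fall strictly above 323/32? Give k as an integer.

obs 1: x=-1 → posterior Inverse-Gamma(2, 11/4)
obs 2: x=-4 → posterior Inverse-Gamma(5/2, 43/4)
obs 3: x=-7/2 → posterior Inverse-Gamma(3, 135/8)
obs 4: x=5 → posterior Inverse-Gamma(7/2, 235/8)
obs 5: x=-7 → posterior Inverse-Gamma(4, 431/8)
obs 6: x=-2 → posterior Inverse-Gamma(9/2, 447/8)
obs 7: x=-1/2 → posterior Inverse-Gamma(5, 56)
obs 8: x=7 → posterior Inverse-Gamma(11/2, 161/2)
obs 9: x=7 → posterior Inverse-Gamma(6, 105)
obs 10: x=-1/2 → posterior Inverse-Gamma(13/2, 841/8)

k = 4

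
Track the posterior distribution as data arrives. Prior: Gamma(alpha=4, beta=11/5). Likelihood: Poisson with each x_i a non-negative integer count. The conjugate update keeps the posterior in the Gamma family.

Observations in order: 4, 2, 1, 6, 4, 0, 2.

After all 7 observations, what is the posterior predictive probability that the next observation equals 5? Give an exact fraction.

1636633131602287184647855758444995018752000000/24021557720915132929445299330876645378365896163

obs 1: x=4 → posterior Gamma(8, 16/5)
obs 2: x=2 → posterior Gamma(10, 21/5)
obs 3: x=1 → posterior Gamma(11, 26/5)
obs 4: x=6 → posterior Gamma(17, 31/5)
obs 5: x=4 → posterior Gamma(21, 36/5)
obs 6: x=0 → posterior Gamma(21, 41/5)
obs 7: x=2 → posterior Gamma(23, 46/5)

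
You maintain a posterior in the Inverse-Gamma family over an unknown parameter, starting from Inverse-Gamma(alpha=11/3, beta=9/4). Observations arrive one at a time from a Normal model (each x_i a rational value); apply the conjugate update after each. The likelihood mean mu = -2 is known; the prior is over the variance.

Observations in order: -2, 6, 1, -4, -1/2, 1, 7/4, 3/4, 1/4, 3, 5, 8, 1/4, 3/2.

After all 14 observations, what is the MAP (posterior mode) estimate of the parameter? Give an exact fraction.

3729/280

obs 1: x=-2 → posterior Inverse-Gamma(25/6, 9/4)
obs 2: x=6 → posterior Inverse-Gamma(14/3, 137/4)
obs 3: x=1 → posterior Inverse-Gamma(31/6, 155/4)
obs 4: x=-4 → posterior Inverse-Gamma(17/3, 163/4)
obs 5: x=-1/2 → posterior Inverse-Gamma(37/6, 335/8)
obs 6: x=1 → posterior Inverse-Gamma(20/3, 371/8)
obs 7: x=7/4 → posterior Inverse-Gamma(43/6, 1709/32)
obs 8: x=3/4 → posterior Inverse-Gamma(23/3, 915/16)
obs 9: x=1/4 → posterior Inverse-Gamma(49/6, 1911/32)
obs 10: x=3 → posterior Inverse-Gamma(26/3, 2311/32)
obs 11: x=5 → posterior Inverse-Gamma(55/6, 3095/32)
obs 12: x=8 → posterior Inverse-Gamma(29/3, 4695/32)
obs 13: x=1/4 → posterior Inverse-Gamma(61/6, 597/4)
obs 14: x=3/2 → posterior Inverse-Gamma(32/3, 1243/8)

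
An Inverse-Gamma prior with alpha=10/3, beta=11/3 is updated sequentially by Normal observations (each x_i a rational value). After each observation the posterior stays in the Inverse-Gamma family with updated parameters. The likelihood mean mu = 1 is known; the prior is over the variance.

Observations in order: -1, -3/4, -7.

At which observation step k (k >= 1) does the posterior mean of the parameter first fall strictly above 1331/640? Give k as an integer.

obs 1: x=-1 → posterior Inverse-Gamma(23/6, 17/3)
obs 2: x=-3/4 → posterior Inverse-Gamma(13/3, 691/96)
obs 3: x=-7 → posterior Inverse-Gamma(29/6, 3763/96)

k = 2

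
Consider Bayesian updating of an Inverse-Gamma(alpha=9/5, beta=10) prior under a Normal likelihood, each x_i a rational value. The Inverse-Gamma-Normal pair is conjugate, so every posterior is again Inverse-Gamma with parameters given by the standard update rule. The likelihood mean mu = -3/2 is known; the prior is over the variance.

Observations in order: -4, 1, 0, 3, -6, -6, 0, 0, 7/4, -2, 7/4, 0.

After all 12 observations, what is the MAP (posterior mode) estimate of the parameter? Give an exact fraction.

4945/704

obs 1: x=-4 → posterior Inverse-Gamma(23/10, 105/8)
obs 2: x=1 → posterior Inverse-Gamma(14/5, 65/4)
obs 3: x=0 → posterior Inverse-Gamma(33/10, 139/8)
obs 4: x=3 → posterior Inverse-Gamma(19/5, 55/2)
obs 5: x=-6 → posterior Inverse-Gamma(43/10, 301/8)
obs 6: x=-6 → posterior Inverse-Gamma(24/5, 191/4)
obs 7: x=0 → posterior Inverse-Gamma(53/10, 391/8)
obs 8: x=0 → posterior Inverse-Gamma(29/5, 50)
obs 9: x=7/4 → posterior Inverse-Gamma(63/10, 1769/32)
obs 10: x=-2 → posterior Inverse-Gamma(34/5, 1773/32)
obs 11: x=7/4 → posterior Inverse-Gamma(73/10, 971/16)
obs 12: x=0 → posterior Inverse-Gamma(39/5, 989/16)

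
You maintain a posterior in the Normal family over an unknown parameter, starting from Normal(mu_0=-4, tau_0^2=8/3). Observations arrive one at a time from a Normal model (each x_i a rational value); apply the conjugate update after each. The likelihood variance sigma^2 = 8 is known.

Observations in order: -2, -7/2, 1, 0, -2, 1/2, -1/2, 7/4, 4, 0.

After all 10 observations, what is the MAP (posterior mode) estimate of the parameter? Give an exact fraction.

-51/52

obs 1: x=-2 → posterior Normal(-7/2, 2)
obs 2: x=-7/2 → posterior Normal(-7/2, 8/5)
obs 3: x=1 → posterior Normal(-11/4, 4/3)
obs 4: x=0 → posterior Normal(-33/14, 8/7)
obs 5: x=-2 → posterior Normal(-37/16, 1)
obs 6: x=1/2 → posterior Normal(-2, 8/9)
obs 7: x=-1/2 → posterior Normal(-37/20, 4/5)
obs 8: x=7/4 → posterior Normal(-67/44, 8/11)
obs 9: x=4 → posterior Normal(-17/16, 2/3)
obs 10: x=0 → posterior Normal(-51/52, 8/13)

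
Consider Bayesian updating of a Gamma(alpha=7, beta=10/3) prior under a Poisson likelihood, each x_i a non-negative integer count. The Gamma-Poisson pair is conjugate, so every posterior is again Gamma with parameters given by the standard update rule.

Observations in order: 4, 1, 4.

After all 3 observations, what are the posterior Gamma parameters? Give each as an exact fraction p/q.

obs 1: x=4 → posterior Gamma(11, 13/3)
obs 2: x=1 → posterior Gamma(12, 16/3)
obs 3: x=4 → posterior Gamma(16, 19/3)

alpha=16, beta=19/3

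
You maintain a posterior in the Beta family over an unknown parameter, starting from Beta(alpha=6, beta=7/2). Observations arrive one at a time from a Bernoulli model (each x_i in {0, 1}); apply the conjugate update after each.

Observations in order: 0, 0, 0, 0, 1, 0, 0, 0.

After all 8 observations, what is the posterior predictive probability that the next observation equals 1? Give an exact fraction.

obs 1: x=0 → posterior Beta(6, 9/2)
obs 2: x=0 → posterior Beta(6, 11/2)
obs 3: x=0 → posterior Beta(6, 13/2)
obs 4: x=0 → posterior Beta(6, 15/2)
obs 5: x=1 → posterior Beta(7, 15/2)
obs 6: x=0 → posterior Beta(7, 17/2)
obs 7: x=0 → posterior Beta(7, 19/2)
obs 8: x=0 → posterior Beta(7, 21/2)

2/5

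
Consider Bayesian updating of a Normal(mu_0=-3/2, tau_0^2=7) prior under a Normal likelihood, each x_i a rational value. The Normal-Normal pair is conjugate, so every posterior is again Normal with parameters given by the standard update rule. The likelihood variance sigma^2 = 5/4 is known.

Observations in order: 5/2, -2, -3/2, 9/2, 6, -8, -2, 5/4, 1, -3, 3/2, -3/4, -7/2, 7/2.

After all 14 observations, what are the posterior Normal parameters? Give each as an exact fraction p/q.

obs 1: x=5/2 → posterior Normal(125/66, 35/33)
obs 2: x=-2 → posterior Normal(13/122, 35/61)
obs 3: x=-3/2 → posterior Normal(-71/178, 35/89)
obs 4: x=9/2 → posterior Normal(181/234, 35/117)
obs 5: x=6 → posterior Normal(517/290, 7/29)
obs 6: x=-8 → posterior Normal(69/346, 35/173)
obs 7: x=-2 → posterior Normal(-43/402, 35/201)
obs 8: x=5/4 → posterior Normal(27/458, 35/229)
obs 9: x=1 → posterior Normal(83/514, 35/257)
obs 10: x=-3 → posterior Normal(-17/114, 7/57)
obs 11: x=3/2 → posterior Normal(-1/626, 35/313)
obs 12: x=-3/4 → posterior Normal(-43/682, 35/341)
obs 13: x=-7/2 → posterior Normal(-239/738, 35/369)
obs 14: x=7/2 → posterior Normal(-43/794, 35/397)

mu_0=-43/794, tau_0^2=35/397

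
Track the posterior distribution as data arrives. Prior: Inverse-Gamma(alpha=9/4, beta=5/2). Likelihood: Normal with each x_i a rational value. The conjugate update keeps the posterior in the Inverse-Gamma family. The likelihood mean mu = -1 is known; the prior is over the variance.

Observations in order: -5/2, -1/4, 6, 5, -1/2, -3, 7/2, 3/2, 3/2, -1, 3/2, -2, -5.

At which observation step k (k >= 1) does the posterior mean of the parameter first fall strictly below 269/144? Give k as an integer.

obs 1: x=-5/2 → posterior Inverse-Gamma(11/4, 29/8)
obs 2: x=-1/4 → posterior Inverse-Gamma(13/4, 125/32)
obs 3: x=6 → posterior Inverse-Gamma(15/4, 909/32)
obs 4: x=5 → posterior Inverse-Gamma(17/4, 1485/32)
obs 5: x=-1/2 → posterior Inverse-Gamma(19/4, 1489/32)
obs 6: x=-3 → posterior Inverse-Gamma(21/4, 1553/32)
obs 7: x=7/2 → posterior Inverse-Gamma(23/4, 1877/32)
obs 8: x=3/2 → posterior Inverse-Gamma(25/4, 1977/32)
obs 9: x=3/2 → posterior Inverse-Gamma(27/4, 2077/32)
obs 10: x=-1 → posterior Inverse-Gamma(29/4, 2077/32)
obs 11: x=3/2 → posterior Inverse-Gamma(31/4, 2177/32)
obs 12: x=-2 → posterior Inverse-Gamma(33/4, 2193/32)
obs 13: x=-5 → posterior Inverse-Gamma(35/4, 2449/32)

k = 2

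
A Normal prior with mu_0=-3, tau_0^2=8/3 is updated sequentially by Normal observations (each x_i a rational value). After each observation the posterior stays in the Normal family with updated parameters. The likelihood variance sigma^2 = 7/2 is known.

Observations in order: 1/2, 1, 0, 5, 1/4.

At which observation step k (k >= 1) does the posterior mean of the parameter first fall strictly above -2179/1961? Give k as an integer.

k = 2

obs 1: x=1/2 → posterior Normal(-55/37, 56/37)
obs 2: x=1 → posterior Normal(-39/53, 56/53)
obs 3: x=0 → posterior Normal(-13/23, 56/69)
obs 4: x=5 → posterior Normal(41/85, 56/85)
obs 5: x=1/4 → posterior Normal(45/101, 56/101)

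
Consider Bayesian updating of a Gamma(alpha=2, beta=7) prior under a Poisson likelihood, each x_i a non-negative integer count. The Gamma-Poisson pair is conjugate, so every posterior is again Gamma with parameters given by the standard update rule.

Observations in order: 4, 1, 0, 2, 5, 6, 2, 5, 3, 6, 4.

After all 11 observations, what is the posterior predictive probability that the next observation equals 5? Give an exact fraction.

obs 1: x=4 → posterior Gamma(6, 8)
obs 2: x=1 → posterior Gamma(7, 9)
obs 3: x=0 → posterior Gamma(7, 10)
obs 4: x=2 → posterior Gamma(9, 11)
obs 5: x=5 → posterior Gamma(14, 12)
obs 6: x=6 → posterior Gamma(20, 13)
obs 7: x=2 → posterior Gamma(22, 14)
obs 8: x=5 → posterior Gamma(27, 15)
obs 9: x=3 → posterior Gamma(30, 16)
obs 10: x=6 → posterior Gamma(36, 17)
obs 11: x=4 → posterior Gamma(40, 18)

176495334059342430334774618855724624498456410734364459008/3498743002442937227729601361122964878585526371203662724899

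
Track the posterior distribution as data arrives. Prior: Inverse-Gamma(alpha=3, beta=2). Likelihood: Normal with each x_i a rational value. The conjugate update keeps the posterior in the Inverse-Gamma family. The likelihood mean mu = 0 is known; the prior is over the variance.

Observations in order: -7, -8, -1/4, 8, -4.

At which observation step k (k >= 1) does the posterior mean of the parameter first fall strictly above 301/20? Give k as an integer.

obs 1: x=-7 → posterior Inverse-Gamma(7/2, 53/2)
obs 2: x=-8 → posterior Inverse-Gamma(4, 117/2)
obs 3: x=-1/4 → posterior Inverse-Gamma(9/2, 1873/32)
obs 4: x=8 → posterior Inverse-Gamma(5, 2897/32)
obs 5: x=-4 → posterior Inverse-Gamma(11/2, 3153/32)

k = 2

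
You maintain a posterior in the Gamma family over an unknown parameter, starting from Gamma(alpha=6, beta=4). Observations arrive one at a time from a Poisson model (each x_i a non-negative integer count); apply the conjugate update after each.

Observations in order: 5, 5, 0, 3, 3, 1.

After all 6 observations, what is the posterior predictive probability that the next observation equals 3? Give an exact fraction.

230000000000000000000000000/1191817653772720942460132761

obs 1: x=5 → posterior Gamma(11, 5)
obs 2: x=5 → posterior Gamma(16, 6)
obs 3: x=0 → posterior Gamma(16, 7)
obs 4: x=3 → posterior Gamma(19, 8)
obs 5: x=3 → posterior Gamma(22, 9)
obs 6: x=1 → posterior Gamma(23, 10)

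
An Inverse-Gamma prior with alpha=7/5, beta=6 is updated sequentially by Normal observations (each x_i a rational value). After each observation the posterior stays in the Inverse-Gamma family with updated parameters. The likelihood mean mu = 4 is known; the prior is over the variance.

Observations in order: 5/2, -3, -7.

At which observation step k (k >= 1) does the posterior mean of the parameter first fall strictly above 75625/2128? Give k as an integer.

obs 1: x=5/2 → posterior Inverse-Gamma(19/10, 57/8)
obs 2: x=-3 → posterior Inverse-Gamma(12/5, 253/8)
obs 3: x=-7 → posterior Inverse-Gamma(29/10, 737/8)

k = 3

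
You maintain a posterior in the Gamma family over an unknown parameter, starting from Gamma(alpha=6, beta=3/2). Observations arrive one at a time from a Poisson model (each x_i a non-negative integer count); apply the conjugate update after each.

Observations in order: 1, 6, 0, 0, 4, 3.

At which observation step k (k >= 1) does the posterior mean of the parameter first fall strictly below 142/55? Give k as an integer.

obs 1: x=1 → posterior Gamma(7, 5/2)
obs 2: x=6 → posterior Gamma(13, 7/2)
obs 3: x=0 → posterior Gamma(13, 9/2)
obs 4: x=0 → posterior Gamma(13, 11/2)
obs 5: x=4 → posterior Gamma(17, 13/2)
obs 6: x=3 → posterior Gamma(20, 15/2)

k = 4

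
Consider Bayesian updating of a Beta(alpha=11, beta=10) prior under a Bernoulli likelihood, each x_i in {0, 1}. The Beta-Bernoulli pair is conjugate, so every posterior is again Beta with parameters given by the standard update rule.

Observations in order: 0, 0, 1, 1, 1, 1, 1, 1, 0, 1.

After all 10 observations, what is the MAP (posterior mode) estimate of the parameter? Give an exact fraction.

obs 1: x=0 → posterior Beta(11, 11)
obs 2: x=0 → posterior Beta(11, 12)
obs 3: x=1 → posterior Beta(12, 12)
obs 4: x=1 → posterior Beta(13, 12)
obs 5: x=1 → posterior Beta(14, 12)
obs 6: x=1 → posterior Beta(15, 12)
obs 7: x=1 → posterior Beta(16, 12)
obs 8: x=1 → posterior Beta(17, 12)
obs 9: x=0 → posterior Beta(17, 13)
obs 10: x=1 → posterior Beta(18, 13)

17/29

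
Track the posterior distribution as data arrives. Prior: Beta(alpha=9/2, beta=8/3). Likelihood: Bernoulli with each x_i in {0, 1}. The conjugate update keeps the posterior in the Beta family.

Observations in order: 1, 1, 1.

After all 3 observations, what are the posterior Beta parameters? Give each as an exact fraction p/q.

obs 1: x=1 → posterior Beta(11/2, 8/3)
obs 2: x=1 → posterior Beta(13/2, 8/3)
obs 3: x=1 → posterior Beta(15/2, 8/3)

alpha=15/2, beta=8/3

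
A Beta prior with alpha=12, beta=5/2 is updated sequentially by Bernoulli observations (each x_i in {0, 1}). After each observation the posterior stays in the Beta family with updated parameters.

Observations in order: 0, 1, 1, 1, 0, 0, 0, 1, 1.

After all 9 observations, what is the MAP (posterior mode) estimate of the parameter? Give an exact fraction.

obs 1: x=0 → posterior Beta(12, 7/2)
obs 2: x=1 → posterior Beta(13, 7/2)
obs 3: x=1 → posterior Beta(14, 7/2)
obs 4: x=1 → posterior Beta(15, 7/2)
obs 5: x=0 → posterior Beta(15, 9/2)
obs 6: x=0 → posterior Beta(15, 11/2)
obs 7: x=0 → posterior Beta(15, 13/2)
obs 8: x=1 → posterior Beta(16, 13/2)
obs 9: x=1 → posterior Beta(17, 13/2)

32/43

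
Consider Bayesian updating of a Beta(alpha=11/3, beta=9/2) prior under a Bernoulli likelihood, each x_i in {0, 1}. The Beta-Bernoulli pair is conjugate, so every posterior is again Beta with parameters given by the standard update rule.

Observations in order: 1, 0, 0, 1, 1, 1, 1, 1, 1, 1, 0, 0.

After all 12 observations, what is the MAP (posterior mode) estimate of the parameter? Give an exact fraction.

obs 1: x=1 → posterior Beta(14/3, 9/2)
obs 2: x=0 → posterior Beta(14/3, 11/2)
obs 3: x=0 → posterior Beta(14/3, 13/2)
obs 4: x=1 → posterior Beta(17/3, 13/2)
obs 5: x=1 → posterior Beta(20/3, 13/2)
obs 6: x=1 → posterior Beta(23/3, 13/2)
obs 7: x=1 → posterior Beta(26/3, 13/2)
obs 8: x=1 → posterior Beta(29/3, 13/2)
obs 9: x=1 → posterior Beta(32/3, 13/2)
obs 10: x=1 → posterior Beta(35/3, 13/2)
obs 11: x=0 → posterior Beta(35/3, 15/2)
obs 12: x=0 → posterior Beta(35/3, 17/2)

64/109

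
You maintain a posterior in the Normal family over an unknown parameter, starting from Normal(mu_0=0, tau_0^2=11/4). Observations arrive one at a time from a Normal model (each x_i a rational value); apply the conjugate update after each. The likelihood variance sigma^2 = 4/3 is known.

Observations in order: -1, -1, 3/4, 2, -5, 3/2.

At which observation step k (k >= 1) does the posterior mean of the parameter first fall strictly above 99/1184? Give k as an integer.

obs 1: x=-1 → posterior Normal(-33/49, 44/49)
obs 2: x=-1 → posterior Normal(-33/41, 22/41)
obs 3: x=3/4 → posterior Normal(-33/92, 44/115)
obs 4: x=2 → posterior Normal(99/592, 11/37)
obs 5: x=-5 → posterior Normal(-561/724, 44/181)
obs 6: x=3/2 → posterior Normal(-363/856, 22/107)

k = 4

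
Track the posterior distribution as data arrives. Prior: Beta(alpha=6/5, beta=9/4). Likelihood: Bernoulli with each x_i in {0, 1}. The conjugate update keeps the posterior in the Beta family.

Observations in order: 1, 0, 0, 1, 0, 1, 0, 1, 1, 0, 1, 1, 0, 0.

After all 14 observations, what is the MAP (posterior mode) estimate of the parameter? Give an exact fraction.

48/103

obs 1: x=1 → posterior Beta(11/5, 9/4)
obs 2: x=0 → posterior Beta(11/5, 13/4)
obs 3: x=0 → posterior Beta(11/5, 17/4)
obs 4: x=1 → posterior Beta(16/5, 17/4)
obs 5: x=0 → posterior Beta(16/5, 21/4)
obs 6: x=1 → posterior Beta(21/5, 21/4)
obs 7: x=0 → posterior Beta(21/5, 25/4)
obs 8: x=1 → posterior Beta(26/5, 25/4)
obs 9: x=1 → posterior Beta(31/5, 25/4)
obs 10: x=0 → posterior Beta(31/5, 29/4)
obs 11: x=1 → posterior Beta(36/5, 29/4)
obs 12: x=1 → posterior Beta(41/5, 29/4)
obs 13: x=0 → posterior Beta(41/5, 33/4)
obs 14: x=0 → posterior Beta(41/5, 37/4)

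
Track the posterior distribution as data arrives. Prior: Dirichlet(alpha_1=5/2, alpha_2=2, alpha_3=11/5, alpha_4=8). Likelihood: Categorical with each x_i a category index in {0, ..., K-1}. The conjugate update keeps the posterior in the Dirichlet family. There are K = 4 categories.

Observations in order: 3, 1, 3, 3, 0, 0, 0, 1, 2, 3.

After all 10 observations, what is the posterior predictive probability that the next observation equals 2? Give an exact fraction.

32/247

obs 1: x=3 → posterior Dirichlet(5/2, 2, 11/5, 9)
obs 2: x=1 → posterior Dirichlet(5/2, 3, 11/5, 9)
obs 3: x=3 → posterior Dirichlet(5/2, 3, 11/5, 10)
obs 4: x=3 → posterior Dirichlet(5/2, 3, 11/5, 11)
obs 5: x=0 → posterior Dirichlet(7/2, 3, 11/5, 11)
obs 6: x=0 → posterior Dirichlet(9/2, 3, 11/5, 11)
obs 7: x=0 → posterior Dirichlet(11/2, 3, 11/5, 11)
obs 8: x=1 → posterior Dirichlet(11/2, 4, 11/5, 11)
obs 9: x=2 → posterior Dirichlet(11/2, 4, 16/5, 11)
obs 10: x=3 → posterior Dirichlet(11/2, 4, 16/5, 12)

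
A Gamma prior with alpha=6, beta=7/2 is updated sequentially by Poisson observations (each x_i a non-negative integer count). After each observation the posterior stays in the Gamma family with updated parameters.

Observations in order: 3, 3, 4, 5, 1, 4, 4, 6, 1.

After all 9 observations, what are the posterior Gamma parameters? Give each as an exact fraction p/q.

alpha=37, beta=25/2

obs 1: x=3 → posterior Gamma(9, 9/2)
obs 2: x=3 → posterior Gamma(12, 11/2)
obs 3: x=4 → posterior Gamma(16, 13/2)
obs 4: x=5 → posterior Gamma(21, 15/2)
obs 5: x=1 → posterior Gamma(22, 17/2)
obs 6: x=4 → posterior Gamma(26, 19/2)
obs 7: x=4 → posterior Gamma(30, 21/2)
obs 8: x=6 → posterior Gamma(36, 23/2)
obs 9: x=1 → posterior Gamma(37, 25/2)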